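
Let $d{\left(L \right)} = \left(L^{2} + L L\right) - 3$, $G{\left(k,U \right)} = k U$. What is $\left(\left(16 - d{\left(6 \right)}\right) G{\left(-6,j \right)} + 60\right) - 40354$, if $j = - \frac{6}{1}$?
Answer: $-42202$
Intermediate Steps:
$j = -6$ ($j = \left(-6\right) 1 = -6$)
$G{\left(k,U \right)} = U k$
$d{\left(L \right)} = -3 + 2 L^{2}$ ($d{\left(L \right)} = \left(L^{2} + L^{2}\right) - 3 = 2 L^{2} - 3 = -3 + 2 L^{2}$)
$\left(\left(16 - d{\left(6 \right)}\right) G{\left(-6,j \right)} + 60\right) - 40354 = \left(\left(16 - \left(-3 + 2 \cdot 6^{2}\right)\right) \left(\left(-6\right) \left(-6\right)\right) + 60\right) - 40354 = \left(\left(16 - \left(-3 + 2 \cdot 36\right)\right) 36 + 60\right) - 40354 = \left(\left(16 - \left(-3 + 72\right)\right) 36 + 60\right) - 40354 = \left(\left(16 - 69\right) 36 + 60\right) - 40354 = \left(\left(-53\right) 36 + 60\right) - 40354 = \left(-1908 + 60\right) - 40354 = -1848 - 40354 = -42202$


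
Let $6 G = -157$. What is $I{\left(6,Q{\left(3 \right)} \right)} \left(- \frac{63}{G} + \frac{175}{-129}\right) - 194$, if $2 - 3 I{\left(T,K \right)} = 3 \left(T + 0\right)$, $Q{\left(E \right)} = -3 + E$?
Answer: $- \frac{12127838}{60759} \approx -199.61$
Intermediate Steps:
$G = - \frac{157}{6}$ ($G = \frac{1}{6} \left(-157\right) = - \frac{157}{6} \approx -26.167$)
$I{\left(T,K \right)} = \frac{2}{3} - T$ ($I{\left(T,K \right)} = \frac{2}{3} - \frac{3 \left(T + 0\right)}{3} = \frac{2}{3} - \frac{3 T}{3} = \frac{2}{3} - T$)
$I{\left(6,Q{\left(3 \right)} \right)} \left(- \frac{63}{G} + \frac{175}{-129}\right) - 194 = \left(\frac{2}{3} - 6\right) \left(- \frac{63}{- \frac{157}{6}} + \frac{175}{-129}\right) - 194 = \left(\frac{2}{3} - 6\right) \left(\left(-63\right) \left(- \frac{6}{157}\right) + 175 \left(- \frac{1}{129}\right)\right) - 194 = - \frac{16 \left(\frac{378}{157} - \frac{175}{129}\right)}{3} - 194 = \left(- \frac{16}{3}\right) \frac{21287}{20253} - 194 = - \frac{340592}{60759} - 194 = - \frac{12127838}{60759}$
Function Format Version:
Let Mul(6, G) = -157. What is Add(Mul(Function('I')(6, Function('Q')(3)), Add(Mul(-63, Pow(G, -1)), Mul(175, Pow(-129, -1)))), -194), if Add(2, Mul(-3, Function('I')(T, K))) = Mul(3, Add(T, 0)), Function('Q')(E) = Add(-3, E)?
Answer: Rational(-12127838, 60759) ≈ -199.61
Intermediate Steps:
G = Rational(-157, 6) (G = Mul(Rational(1, 6), -157) = Rational(-157, 6) ≈ -26.167)
Function('I')(T, K) = Add(Rational(2, 3), Mul(-1, T)) (Function('I')(T, K) = Add(Rational(2, 3), Mul(Rational(-1, 3), Mul(3, Add(T, 0)))) = Add(Rational(2, 3), Mul(Rational(-1, 3), Mul(3, T))) = Add(Rational(2, 3), Mul(-1, T)))
Add(Mul(Function('I')(6, Function('Q')(3)), Add(Mul(-63, Pow(G, -1)), Mul(175, Pow(-129, -1)))), -194) = Add(Mul(Add(Rational(2, 3), Mul(-1, 6)), Add(Mul(-63, Pow(Rational(-157, 6), -1)), Mul(175, Pow(-129, -1)))), -194) = Add(Mul(Add(Rational(2, 3), -6), Add(Mul(-63, Rational(-6, 157)), Mul(175, Rational(-1, 129)))), -194) = Add(Mul(Rational(-16, 3), Add(Rational(378, 157), Rational(-175, 129))), -194) = Add(Mul(Rational(-16, 3), Rational(21287, 20253)), -194) = Add(Rational(-340592, 60759), -194) = Rational(-12127838, 60759)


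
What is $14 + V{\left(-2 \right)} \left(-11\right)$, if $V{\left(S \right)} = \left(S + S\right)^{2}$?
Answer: $-162$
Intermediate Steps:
$V{\left(S \right)} = 4 S^{2}$ ($V{\left(S \right)} = \left(2 S\right)^{2} = 4 S^{2}$)
$14 + V{\left(-2 \right)} \left(-11\right) = 14 + 4 \left(-2\right)^{2} \left(-11\right) = 14 + 4 \cdot 4 \left(-11\right) = 14 + 16 \left(-11\right) = 14 - 176 = -162$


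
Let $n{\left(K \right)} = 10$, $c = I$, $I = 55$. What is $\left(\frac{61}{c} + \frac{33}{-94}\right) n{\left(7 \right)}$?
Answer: $\frac{3919}{517} \approx 7.5803$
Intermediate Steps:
$c = 55$
$\left(\frac{61}{c} + \frac{33}{-94}\right) n{\left(7 \right)} = \left(\frac{61}{55} + \frac{33}{-94}\right) 10 = \left(61 \cdot \frac{1}{55} + 33 \left(- \frac{1}{94}\right)\right) 10 = \left(\frac{61}{55} - \frac{33}{94}\right) 10 = \frac{3919}{5170} \cdot 10 = \frac{3919}{517}$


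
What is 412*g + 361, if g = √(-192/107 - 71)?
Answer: 361 + 412*I*√833423/107 ≈ 361.0 + 3515.2*I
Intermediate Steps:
g = I*√833423/107 (g = √(-192*1/107 - 71) = √(-192/107 - 71) = √(-7789/107) = I*√833423/107 ≈ 8.532*I)
412*g + 361 = 412*(I*√833423/107) + 361 = 412*I*√833423/107 + 361 = 361 + 412*I*√833423/107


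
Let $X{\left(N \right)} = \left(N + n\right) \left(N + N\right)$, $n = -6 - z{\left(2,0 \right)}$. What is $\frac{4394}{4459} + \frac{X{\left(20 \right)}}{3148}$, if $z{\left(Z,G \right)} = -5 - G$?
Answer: $\frac{331176}{269941} \approx 1.2268$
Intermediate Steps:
$n = -1$ ($n = -6 - \left(-5 - 0\right) = -6 - \left(-5 + 0\right) = -6 - -5 = -6 + 5 = -1$)
$X{\left(N \right)} = 2 N \left(-1 + N\right)$ ($X{\left(N \right)} = \left(N - 1\right) \left(N + N\right) = \left(-1 + N\right) 2 N = 2 N \left(-1 + N\right)$)
$\frac{4394}{4459} + \frac{X{\left(20 \right)}}{3148} = \frac{4394}{4459} + \frac{2 \cdot 20 \left(-1 + 20\right)}{3148} = 4394 \cdot \frac{1}{4459} + 2 \cdot 20 \cdot 19 \cdot \frac{1}{3148} = \frac{338}{343} + 760 \cdot \frac{1}{3148} = \frac{338}{343} + \frac{190}{787} = \frac{331176}{269941}$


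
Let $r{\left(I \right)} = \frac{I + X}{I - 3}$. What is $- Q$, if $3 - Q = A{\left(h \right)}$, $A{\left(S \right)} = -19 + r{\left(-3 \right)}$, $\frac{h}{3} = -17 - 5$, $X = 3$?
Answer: $-22$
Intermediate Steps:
$h = -66$ ($h = 3 \left(-17 - 5\right) = 3 \left(-22\right) = -66$)
$r{\left(I \right)} = \frac{3 + I}{-3 + I}$ ($r{\left(I \right)} = \frac{I + 3}{I - 3} = \frac{3 + I}{-3 + I}$)
$A{\left(S \right)} = -19$ ($A{\left(S \right)} = -19 + \frac{3 - 3}{-3 - 3} = -19 + \frac{1}{-6} \cdot 0 = -19 - 0 = -19 + 0 = -19$)
$Q = 22$ ($Q = 3 - -19 = 3 + 19 = 22$)
$- Q = \left(-1\right) 22 = -22$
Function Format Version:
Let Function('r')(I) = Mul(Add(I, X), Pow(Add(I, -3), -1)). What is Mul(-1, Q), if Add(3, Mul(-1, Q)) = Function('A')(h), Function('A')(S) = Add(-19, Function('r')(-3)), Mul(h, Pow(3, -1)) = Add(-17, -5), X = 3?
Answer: -22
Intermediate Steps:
h = -66 (h = Mul(3, Add(-17, -5)) = Mul(3, -22) = -66)
Function('r')(I) = Mul(Pow(Add(-3, I), -1), Add(3, I)) (Function('r')(I) = Mul(Add(I, 3), Pow(Add(I, -3), -1)) = Mul(Add(3, I), Pow(Add(-3, I), -1)) = Mul(Pow(Add(-3, I), -1), Add(3, I)))
Function('A')(S) = -19 (Function('A')(S) = Add(-19, Mul(Pow(Add(-3, -3), -1), Add(3, -3))) = Add(-19, Mul(Pow(-6, -1), 0)) = Add(-19, Mul(Rational(-1, 6), 0)) = Add(-19, 0) = -19)
Q = 22 (Q = Add(3, Mul(-1, -19)) = Add(3, 19) = 22)
Mul(-1, Q) = Mul(-1, 22) = -22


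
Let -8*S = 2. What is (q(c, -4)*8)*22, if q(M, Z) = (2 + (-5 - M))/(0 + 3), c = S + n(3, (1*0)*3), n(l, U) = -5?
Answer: 132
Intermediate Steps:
S = -¼ (S = -⅛*2 = -¼ ≈ -0.25000)
c = -21/4 (c = -¼ - 5 = -21/4 ≈ -5.2500)
q(M, Z) = -1 - M/3 (q(M, Z) = (-3 - M)/3 = (-3 - M)*(⅓) = -1 - M/3)
(q(c, -4)*8)*22 = ((-1 - ⅓*(-21/4))*8)*22 = ((-1 + 7/4)*8)*22 = ((¾)*8)*22 = 6*22 = 132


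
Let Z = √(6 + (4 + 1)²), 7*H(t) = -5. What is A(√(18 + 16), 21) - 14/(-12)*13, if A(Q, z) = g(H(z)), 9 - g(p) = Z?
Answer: 145/6 - √31 ≈ 18.599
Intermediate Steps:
H(t) = -5/7 (H(t) = (⅐)*(-5) = -5/7)
Z = √31 (Z = √(6 + 5²) = √(6 + 25) = √31 ≈ 5.5678)
g(p) = 9 - √31
A(Q, z) = 9 - √31
A(√(18 + 16), 21) - 14/(-12)*13 = (9 - √31) - 14/(-12)*13 = (9 - √31) - 14*(-1/12)*13 = (9 - √31) + (7/6)*13 = (9 - √31) + 91/6 = 145/6 - √31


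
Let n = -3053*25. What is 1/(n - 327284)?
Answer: -1/403609 ≈ -2.4776e-6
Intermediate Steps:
n = -76325
1/(n - 327284) = 1/(-76325 - 327284) = 1/(-403609) = -1/403609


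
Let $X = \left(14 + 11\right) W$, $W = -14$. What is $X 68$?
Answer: $-23800$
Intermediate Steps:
$X = -350$ ($X = \left(14 + 11\right) \left(-14\right) = 25 \left(-14\right) = -350$)
$X 68 = \left(-350\right) 68 = -23800$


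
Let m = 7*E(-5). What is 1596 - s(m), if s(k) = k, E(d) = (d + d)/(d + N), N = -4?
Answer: 14294/9 ≈ 1588.2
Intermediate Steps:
E(d) = 2*d/(-4 + d) (E(d) = (d + d)/(d - 4) = (2*d)/(-4 + d) = 2*d/(-4 + d))
m = 70/9 (m = 7*(2*(-5)/(-4 - 5)) = 7*(2*(-5)/(-9)) = 7*(2*(-5)*(-1/9)) = 7*(10/9) = 70/9 ≈ 7.7778)
1596 - s(m) = 1596 - 1*70/9 = 1596 - 70/9 = 14294/9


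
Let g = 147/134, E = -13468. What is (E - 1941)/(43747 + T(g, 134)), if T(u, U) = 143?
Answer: -811/2310 ≈ -0.35108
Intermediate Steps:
g = 147/134 (g = 147*(1/134) = 147/134 ≈ 1.0970)
(E - 1941)/(43747 + T(g, 134)) = (-13468 - 1941)/(43747 + 143) = -15409/43890 = -15409*1/43890 = -811/2310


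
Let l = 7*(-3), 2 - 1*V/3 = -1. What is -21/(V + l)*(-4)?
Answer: -7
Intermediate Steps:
V = 9 (V = 6 - 3*(-1) = 6 + 3 = 9)
l = -21
-21/(V + l)*(-4) = -21/(9 - 21)*(-4) = -21/(-12)*(-4) = -21*(-1/12)*(-4) = (7/4)*(-4) = -7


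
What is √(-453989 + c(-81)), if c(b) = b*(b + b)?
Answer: I*√440867 ≈ 663.98*I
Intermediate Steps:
c(b) = 2*b² (c(b) = b*(2*b) = 2*b²)
√(-453989 + c(-81)) = √(-453989 + 2*(-81)²) = √(-453989 + 2*6561) = √(-453989 + 13122) = √(-440867) = I*√440867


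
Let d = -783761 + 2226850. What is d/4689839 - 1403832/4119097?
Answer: -639522492415/19317901755383 ≈ -0.033105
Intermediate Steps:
d = 1443089
d/4689839 - 1403832/4119097 = 1443089/4689839 - 1403832/4119097 = -639522492415/19317901755383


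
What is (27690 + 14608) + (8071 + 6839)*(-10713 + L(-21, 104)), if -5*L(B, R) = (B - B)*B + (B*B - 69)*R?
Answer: -275056148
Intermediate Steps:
L(B, R) = -R*(-69 + B²)/5 (L(B, R) = -((B - B)*B + (B*B - 69)*R)/5 = -(0*B + (B² - 69)*R)/5 = -(0 + (-69 + B²)*R)/5 = -(0 + R*(-69 + B²))/5 = -R*(-69 + B²)/5)
(27690 + 14608) + (8071 + 6839)*(-10713 + L(-21, 104)) = (27690 + 14608) + (8071 + 6839)*(-10713 + (⅕)*104*(69 - 1*(-21)²)) = 42298 + 14910*(-10713 + (⅕)*104*(69 - 1*441)) = 42298 + 14910*(-10713 + (⅕)*104*(69 - 441)) = 42298 + 14910*(-10713 + (⅕)*104*(-372)) = 42298 + 14910*(-10713 - 38688/5) = 42298 + 14910*(-92253/5) = 42298 - 275098446 = -275056148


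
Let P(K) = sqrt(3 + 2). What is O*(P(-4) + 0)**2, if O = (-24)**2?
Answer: 2880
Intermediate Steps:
P(K) = sqrt(5)
O = 576
O*(P(-4) + 0)**2 = 576*(sqrt(5) + 0)**2 = 576*(sqrt(5))**2 = 576*5 = 2880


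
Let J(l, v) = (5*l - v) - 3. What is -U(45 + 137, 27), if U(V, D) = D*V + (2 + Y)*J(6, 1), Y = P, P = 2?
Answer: -5018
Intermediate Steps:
J(l, v) = -3 - v + 5*l (J(l, v) = (-v + 5*l) - 3 = -3 - v + 5*l)
Y = 2
U(V, D) = 104 + D*V (U(V, D) = D*V + (2 + 2)*(-3 - 1*1 + 5*6) = D*V + 4*(-3 - 1 + 30) = D*V + 4*26 = D*V + 104 = 104 + D*V)
-U(45 + 137, 27) = -(104 + 27*(45 + 137)) = -(104 + 27*182) = -(104 + 4914) = -1*5018 = -5018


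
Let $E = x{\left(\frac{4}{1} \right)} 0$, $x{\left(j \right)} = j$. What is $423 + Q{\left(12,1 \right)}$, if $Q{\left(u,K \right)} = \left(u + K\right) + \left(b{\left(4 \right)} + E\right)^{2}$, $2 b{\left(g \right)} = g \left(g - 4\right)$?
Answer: $436$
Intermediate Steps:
$b{\left(g \right)} = \frac{g \left(-4 + g\right)}{2}$ ($b{\left(g \right)} = \frac{g \left(g - 4\right)}{2} = \frac{g \left(-4 + g\right)}{2}$)
$E = 0$ ($E = \frac{4}{1} \cdot 0 = 4 \cdot 1 \cdot 0 = 4 \cdot 0 = 0$)
$Q{\left(u,K \right)} = K + u$ ($Q{\left(u,K \right)} = \left(u + K\right) + \left(\frac{1}{2} \cdot 4 \left(-4 + 4\right) + 0\right)^{2} = \left(K + u\right) + \left(\frac{1}{2} \cdot 4 \cdot 0 + 0\right)^{2} = \left(K + u\right) + \left(0 + 0\right)^{2} = \left(K + u\right) + 0^{2} = \left(K + u\right) + 0 = K + u$)
$423 + Q{\left(12,1 \right)} = 423 + \left(1 + 12\right) = 423 + 13 = 436$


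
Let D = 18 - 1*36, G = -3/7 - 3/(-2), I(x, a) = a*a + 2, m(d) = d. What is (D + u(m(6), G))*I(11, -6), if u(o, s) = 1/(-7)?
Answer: -4826/7 ≈ -689.43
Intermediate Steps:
I(x, a) = 2 + a**2 (I(x, a) = a**2 + 2 = 2 + a**2)
G = 15/14 (G = -3*1/7 - 3*(-1/2) = -3/7 + 3/2 = 15/14 ≈ 1.0714)
u(o, s) = -1/7
D = -18 (D = 18 - 36 = -18)
(D + u(m(6), G))*I(11, -6) = (-18 - 1/7)*(2 + (-6)**2) = -127*(2 + 36)/7 = -127/7*38 = -4826/7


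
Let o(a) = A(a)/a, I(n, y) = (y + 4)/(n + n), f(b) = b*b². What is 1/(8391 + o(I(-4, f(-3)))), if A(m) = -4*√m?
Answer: 192993/1619404135 + 8*√46/1619404135 ≈ 0.00011921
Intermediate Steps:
f(b) = b³
I(n, y) = (4 + y)/(2*n) (I(n, y) = (4 + y)/((2*n)) = (4 + y)*(1/(2*n)) = (4 + y)/(2*n))
o(a) = -4/√a (o(a) = (-4*√a)/a = -4/√a)
1/(8391 + o(I(-4, f(-3)))) = 1/(8391 - 4*√2/(√(-1/(-4))*√(-4 - 1*(-3)³))) = 1/(8391 - 4*2*√46/23) = 1/(8391 - 8*√46/23)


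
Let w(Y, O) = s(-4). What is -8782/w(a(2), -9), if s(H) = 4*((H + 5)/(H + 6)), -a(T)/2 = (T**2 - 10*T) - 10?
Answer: -4391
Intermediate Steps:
a(T) = 20 - 2*T**2 + 20*T (a(T) = -2*((T**2 - 10*T) - 10) = -2*(-10 + T**2 - 10*T) = 20 - 2*T**2 + 20*T)
s(H) = 4*(5 + H)/(6 + H) (s(H) = 4*((5 + H)/(6 + H)) = 4*(5 + H)/(6 + H))
w(Y, O) = 2 (w(Y, O) = 4*(5 - 4)/(6 - 4) = 4*1/2 = 4*(1/2)*1 = 2)
-8782/w(a(2), -9) = -8782/2 = -8782*1/2 = -4391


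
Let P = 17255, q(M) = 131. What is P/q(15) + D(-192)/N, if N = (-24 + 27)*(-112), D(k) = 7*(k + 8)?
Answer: 106543/786 ≈ 135.55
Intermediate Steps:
D(k) = 56 + 7*k (D(k) = 7*(8 + k) = 56 + 7*k)
N = -336 (N = 3*(-112) = -336)
P/q(15) + D(-192)/N = 17255/131 + (56 + 7*(-192))/(-336) = 17255*(1/131) + (56 - 1344)*(-1/336) = 17255/131 - 1288*(-1/336) = 17255/131 + 23/6 = 106543/786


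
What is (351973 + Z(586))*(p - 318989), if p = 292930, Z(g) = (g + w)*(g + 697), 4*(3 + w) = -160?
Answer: -27326561878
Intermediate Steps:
w = -43 (w = -3 + (1/4)*(-160) = -3 - 40 = -43)
Z(g) = (-43 + g)*(697 + g) (Z(g) = (g - 43)*(g + 697) = (-43 + g)*(697 + g))
(351973 + Z(586))*(p - 318989) = (351973 + (-29971 + 586**2 + 654*586))*(292930 - 318989) = (351973 + (-29971 + 343396 + 383244))*(-26059) = (351973 + 696669)*(-26059) = 1048642*(-26059) = -27326561878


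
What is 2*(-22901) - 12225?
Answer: -58027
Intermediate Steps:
2*(-22901) - 12225 = -45802 - 12225 = -58027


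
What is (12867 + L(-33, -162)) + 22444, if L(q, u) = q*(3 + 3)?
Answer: 35113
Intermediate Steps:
L(q, u) = 6*q (L(q, u) = q*6 = 6*q)
(12867 + L(-33, -162)) + 22444 = (12867 + 6*(-33)) + 22444 = (12867 - 198) + 22444 = 12669 + 22444 = 35113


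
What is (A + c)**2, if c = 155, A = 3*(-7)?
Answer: 17956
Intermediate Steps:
A = -21
(A + c)**2 = (-21 + 155)**2 = 134**2 = 17956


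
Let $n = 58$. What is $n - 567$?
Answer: $-509$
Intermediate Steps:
$n - 567 = 58 - 567 = -509$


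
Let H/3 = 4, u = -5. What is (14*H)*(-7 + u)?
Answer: -2016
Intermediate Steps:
H = 12 (H = 3*4 = 12)
(14*H)*(-7 + u) = (14*12)*(-7 - 5) = 168*(-12) = -2016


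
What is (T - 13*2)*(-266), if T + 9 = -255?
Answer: 77140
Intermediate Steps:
T = -264 (T = -9 - 255 = -264)
(T - 13*2)*(-266) = (-264 - 13*2)*(-266) = (-264 - 26)*(-266) = -290*(-266) = 77140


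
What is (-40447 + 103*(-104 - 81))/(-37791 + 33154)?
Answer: 59502/4637 ≈ 12.832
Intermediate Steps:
(-40447 + 103*(-104 - 81))/(-37791 + 33154) = (-40447 + 103*(-185))/(-4637) = (-40447 - 19055)*(-1/4637) = -59502*(-1/4637) = 59502/4637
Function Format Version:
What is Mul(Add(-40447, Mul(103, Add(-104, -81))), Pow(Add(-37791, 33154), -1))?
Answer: Rational(59502, 4637) ≈ 12.832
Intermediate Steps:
Mul(Add(-40447, Mul(103, Add(-104, -81))), Pow(Add(-37791, 33154), -1)) = Mul(Add(-40447, Mul(103, -185)), Pow(-4637, -1)) = Mul(Add(-40447, -19055), Rational(-1, 4637)) = Mul(-59502, Rational(-1, 4637)) = Rational(59502, 4637)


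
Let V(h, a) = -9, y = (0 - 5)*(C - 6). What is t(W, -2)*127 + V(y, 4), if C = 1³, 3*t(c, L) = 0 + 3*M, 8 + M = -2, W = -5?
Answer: -1279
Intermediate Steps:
M = -10 (M = -8 - 2 = -10)
t(c, L) = -10 (t(c, L) = (0 + 3*(-10))/3 = (0 - 30)/3 = (⅓)*(-30) = -10)
C = 1
y = 25 (y = (0 - 5)*(1 - 6) = -5*(-5) = 25)
t(W, -2)*127 + V(y, 4) = -10*127 - 9 = -1270 - 9 = -1279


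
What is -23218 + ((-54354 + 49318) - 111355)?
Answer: -139609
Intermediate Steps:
-23218 + ((-54354 + 49318) - 111355) = -23218 + (-5036 - 111355) = -23218 - 116391 = -139609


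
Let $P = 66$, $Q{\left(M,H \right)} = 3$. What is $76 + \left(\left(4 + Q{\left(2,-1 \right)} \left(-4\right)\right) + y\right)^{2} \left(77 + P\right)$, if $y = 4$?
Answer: $2364$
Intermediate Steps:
$76 + \left(\left(4 + Q{\left(2,-1 \right)} \left(-4\right)\right) + y\right)^{2} \left(77 + P\right) = 76 + \left(\left(4 + 3 \left(-4\right)\right) + 4\right)^{2} \left(77 + 66\right) = 76 + \left(\left(4 - 12\right) + 4\right)^{2} \cdot 143 = 76 + \left(-8 + 4\right)^{2} \cdot 143 = 76 + \left(-4\right)^{2} \cdot 143 = 76 + 16 \cdot 143 = 76 + 2288 = 2364$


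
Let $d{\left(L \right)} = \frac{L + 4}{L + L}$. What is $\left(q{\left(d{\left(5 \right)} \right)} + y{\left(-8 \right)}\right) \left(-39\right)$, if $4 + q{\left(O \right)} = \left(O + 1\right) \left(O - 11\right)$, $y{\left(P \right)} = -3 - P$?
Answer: $\frac{70941}{100} \approx 709.41$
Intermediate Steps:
$d{\left(L \right)} = \frac{4 + L}{2 L}$
$q{\left(O \right)} = -4 + \left(1 + O\right) \left(-11 + O\right)$ ($q{\left(O \right)} = -4 + \left(O + 1\right) \left(O - 11\right) = -4 + \left(1 + O\right) \left(-11 + O\right)$)
$\left(q{\left(d{\left(5 \right)} \right)} + y{\left(-8 \right)}\right) \left(-39\right) = \left(\left(-15 + \left(\frac{4 + 5}{2 \cdot 5}\right)^{2} - 10 \frac{4 + 5}{2 \cdot 5}\right) - -5\right) \left(-39\right) = \left(\left(-15 + \left(\frac{1}{2} \cdot \frac{1}{5} \cdot 9\right)^{2} - 10 \cdot \frac{1}{2} \cdot \frac{1}{5} \cdot 9\right) + \left(-3 + 8\right)\right) \left(-39\right) = \left(\left(-15 + \left(\frac{9}{10}\right)^{2} - 9\right) + 5\right) \left(-39\right) = \left(\left(-15 + \frac{81}{100} - 9\right) + 5\right) \left(-39\right) = \left(- \frac{2319}{100} + 5\right) \left(-39\right) = \left(- \frac{1819}{100}\right) \left(-39\right) = \frac{70941}{100}$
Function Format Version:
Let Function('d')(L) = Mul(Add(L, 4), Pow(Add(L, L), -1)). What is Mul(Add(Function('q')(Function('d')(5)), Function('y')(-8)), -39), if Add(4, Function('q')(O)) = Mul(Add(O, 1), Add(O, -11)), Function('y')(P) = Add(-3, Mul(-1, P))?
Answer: Rational(70941, 100) ≈ 709.41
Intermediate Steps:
Function('d')(L) = Mul(Rational(1, 2), Pow(L, -1), Add(4, L)) (Function('d')(L) = Mul(Add(4, L), Pow(Mul(2, L), -1)) = Mul(Add(4, L), Mul(Rational(1, 2), Pow(L, -1))) = Mul(Rational(1, 2), Pow(L, -1), Add(4, L)))
Function('q')(O) = Add(-4, Mul(Add(1, O), Add(-11, O))) (Function('q')(O) = Add(-4, Mul(Add(O, 1), Add(O, -11))) = Add(-4, Mul(Add(1, O), Add(-11, O))))
Mul(Add(Function('q')(Function('d')(5)), Function('y')(-8)), -39) = Mul(Add(Add(-15, Pow(Mul(Rational(1, 2), Pow(5, -1), Add(4, 5)), 2), Mul(-10, Mul(Rational(1, 2), Pow(5, -1), Add(4, 5)))), Add(-3, Mul(-1, -8))), -39) = Mul(Add(Add(-15, Pow(Mul(Rational(1, 2), Rational(1, 5), 9), 2), Mul(-10, Mul(Rational(1, 2), Rational(1, 5), 9))), Add(-3, 8)), -39) = Mul(Add(Add(-15, Pow(Rational(9, 10), 2), Mul(-10, Rational(9, 10))), 5), -39) = Mul(Add(Add(-15, Rational(81, 100), -9), 5), -39) = Mul(Add(Rational(-2319, 100), 5), -39) = Mul(Rational(-1819, 100), -39) = Rational(70941, 100)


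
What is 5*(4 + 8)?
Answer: 60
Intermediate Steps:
5*(4 + 8) = 5*12 = 60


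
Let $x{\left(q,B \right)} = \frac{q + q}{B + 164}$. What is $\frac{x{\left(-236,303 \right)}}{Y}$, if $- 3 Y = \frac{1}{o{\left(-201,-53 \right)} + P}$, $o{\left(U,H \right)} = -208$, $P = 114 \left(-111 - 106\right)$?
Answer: $- \frac{35323536}{467} \approx -75639.0$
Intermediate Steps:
$P = -24738$ ($P = 114 \left(-217\right) = -24738$)
$x{\left(q,B \right)} = \frac{2 q}{164 + B}$
$Y = \frac{1}{74838}$ ($Y = - \frac{1}{3 \left(-208 - 24738\right)} = - \frac{1}{3 \left(-24946\right)} = \left(- \frac{1}{3}\right) \left(- \frac{1}{24946}\right) = \frac{1}{74838} \approx 1.3362 \cdot 10^{-5}$)
$\frac{x{\left(-236,303 \right)}}{Y} = 2 \left(-236\right) \frac{1}{164 + 303} \frac{1}{\frac{1}{74838}} = 2 \left(-236\right) \frac{1}{467} \cdot 74838 = \left(- \frac{472}{467}\right) 74838 = - \frac{35323536}{467}$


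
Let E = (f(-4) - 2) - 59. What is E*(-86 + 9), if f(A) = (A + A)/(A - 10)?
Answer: 4653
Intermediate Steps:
f(A) = 2*A/(-10 + A) (f(A) = (2*A)/(-10 + A) = 2*A/(-10 + A))
E = -423/7 (E = (2*(-4)/(-10 - 4) - 2) - 59 = (2*(-4)/(-14) - 2) - 59 = (2*(-4)*(-1/14) - 2) - 59 = (4/7 - 2) - 59 = -10/7 - 59 = -423/7 ≈ -60.429)
E*(-86 + 9) = -423*(-86 + 9)/7 = -423/7*(-77) = 4653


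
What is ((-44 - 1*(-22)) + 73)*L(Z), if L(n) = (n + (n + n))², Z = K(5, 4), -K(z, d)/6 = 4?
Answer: 264384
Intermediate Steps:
K(z, d) = -24 (K(z, d) = -6*4 = -24)
Z = -24
L(n) = 9*n² (L(n) = (n + 2*n)² = (3*n)² = 9*n²)
((-44 - 1*(-22)) + 73)*L(Z) = ((-44 - 1*(-22)) + 73)*(9*(-24)²) = ((-44 + 22) + 73)*(9*576) = (-22 + 73)*5184 = 51*5184 = 264384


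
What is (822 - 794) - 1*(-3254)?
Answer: 3282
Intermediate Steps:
(822 - 794) - 1*(-3254) = 28 + 3254 = 3282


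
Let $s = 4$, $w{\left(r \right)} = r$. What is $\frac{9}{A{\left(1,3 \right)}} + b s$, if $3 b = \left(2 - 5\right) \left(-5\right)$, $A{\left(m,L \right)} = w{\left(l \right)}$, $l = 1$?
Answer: $29$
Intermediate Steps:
$A{\left(m,L \right)} = 1$
$b = 5$ ($b = \frac{\left(2 - 5\right) \left(-5\right)}{3} = \frac{\left(-3\right) \left(-5\right)}{3} = \frac{1}{3} \cdot 15 = 5$)
$\frac{9}{A{\left(1,3 \right)}} + b s = \frac{9}{1} + 5 \cdot 4 = 9 \cdot 1 + 20 = 9 + 20 = 29$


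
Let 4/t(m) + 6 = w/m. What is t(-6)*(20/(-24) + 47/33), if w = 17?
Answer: -156/583 ≈ -0.26758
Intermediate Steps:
t(m) = 4/(-6 + 17/m)
t(-6)*(20/(-24) + 47/33) = (-4*(-6)/(-17 + 6*(-6)))*(20/(-24) + 47/33) = (-4*(-6)/(-17 - 36))*(20*(-1/24) + 47*(1/33)) = (-4*(-6)/(-53))*(-5/6 + 47/33) = -4*(-6)*(-1/53)*(13/22) = -24/53*13/22 = -156/583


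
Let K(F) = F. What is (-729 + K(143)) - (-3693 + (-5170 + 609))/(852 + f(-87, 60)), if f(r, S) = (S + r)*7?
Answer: -380264/663 ≈ -573.55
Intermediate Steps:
f(r, S) = 7*S + 7*r
(-729 + K(143)) - (-3693 + (-5170 + 609))/(852 + f(-87, 60)) = (-729 + 143) - (-3693 + (-5170 + 609))/(852 + (7*60 + 7*(-87))) = -586 - (-3693 - 4561)/(852 + (420 - 609)) = -586 - (-8254)/(852 - 189) = -586 - (-8254)/663 = -586 - 1*(-8254/663) = -586 + 8254/663 = -380264/663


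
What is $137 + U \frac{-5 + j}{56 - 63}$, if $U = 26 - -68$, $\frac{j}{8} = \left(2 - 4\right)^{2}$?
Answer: $- \frac{1579}{7} \approx -225.57$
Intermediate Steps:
$j = 32$ ($j = 8 \left(2 - 4\right)^{2} = 8 \left(-2\right)^{2} = 8 \cdot 4 = 32$)
$U = 94$ ($U = 26 + 68 = 94$)
$137 + U \frac{-5 + j}{56 - 63} = 137 + 94 \frac{-5 + 32}{56 - 63} = 137 + 94 \frac{27}{-7} = 137 + 94 \cdot 27 \left(- \frac{1}{7}\right) = 137 + 94 \left(- \frac{27}{7}\right) = 137 - \frac{2538}{7} = - \frac{1579}{7}$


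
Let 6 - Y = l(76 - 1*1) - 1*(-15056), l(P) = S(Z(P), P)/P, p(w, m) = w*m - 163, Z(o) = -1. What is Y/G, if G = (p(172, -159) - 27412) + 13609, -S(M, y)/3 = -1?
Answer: 376251/1032850 ≈ 0.36428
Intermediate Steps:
S(M, y) = 3 (S(M, y) = -3*(-1) = 3)
p(w, m) = -163 + m*w (p(w, m) = m*w - 163 = -163 + m*w)
l(P) = 3/P
G = -41314 (G = ((-163 - 159*172) - 27412) + 13609 = ((-163 - 27348) - 27412) + 13609 = (-27511 - 27412) + 13609 = -54923 + 13609 = -41314)
Y = -376251/25 (Y = 6 - (3/(76 - 1*1) - 1*(-15056)) = 6 - (3/(76 - 1) + 15056) = 6 - (3/75 + 15056) = 6 - (3*(1/75) + 15056) = 6 - (1/25 + 15056) = 6 - 1*376401/25 = 6 - 376401/25 = -376251/25 ≈ -15050.)
Y/G = -376251/25/(-41314) = -376251/25*(-1/41314) = 376251/1032850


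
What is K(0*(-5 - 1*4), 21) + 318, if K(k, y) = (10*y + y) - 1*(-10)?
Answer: 559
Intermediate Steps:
K(k, y) = 10 + 11*y (K(k, y) = 11*y + 10 = 10 + 11*y)
K(0*(-5 - 1*4), 21) + 318 = (10 + 11*21) + 318 = (10 + 231) + 318 = 241 + 318 = 559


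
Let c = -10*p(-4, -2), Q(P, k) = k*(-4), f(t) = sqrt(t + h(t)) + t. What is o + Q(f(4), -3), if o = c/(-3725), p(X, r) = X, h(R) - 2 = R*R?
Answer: 8932/745 ≈ 11.989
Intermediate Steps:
h(R) = 2 + R**2 (h(R) = 2 + R*R = 2 + R**2)
f(t) = t + sqrt(2 + t + t**2) (f(t) = sqrt(t + (2 + t**2)) + t = sqrt(2 + t + t**2) + t = t + sqrt(2 + t + t**2))
Q(P, k) = -4*k
c = 40 (c = -10*(-4) = 40)
o = -8/745 (o = 40/(-3725) = 40*(-1/3725) = -8/745 ≈ -0.010738)
o + Q(f(4), -3) = -8/745 - 4*(-3) = -8/745 + 12 = 8932/745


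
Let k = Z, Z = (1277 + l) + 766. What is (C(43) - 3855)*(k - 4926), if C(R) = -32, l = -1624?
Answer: 17518709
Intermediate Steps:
Z = 419 (Z = (1277 - 1624) + 766 = -347 + 766 = 419)
k = 419
(C(43) - 3855)*(k - 4926) = (-32 - 3855)*(419 - 4926) = -3887*(-4507) = 17518709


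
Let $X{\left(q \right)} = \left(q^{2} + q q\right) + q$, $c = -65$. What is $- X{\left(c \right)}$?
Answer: $-8385$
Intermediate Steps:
$X{\left(q \right)} = q + 2 q^{2}$ ($X{\left(q \right)} = \left(q^{2} + q^{2}\right) + q = 2 q^{2} + q = q + 2 q^{2}$)
$- X{\left(c \right)} = - \left(-65\right) \left(1 + 2 \left(-65\right)\right) = - \left(-65\right) \left(1 - 130\right) = - \left(-65\right) \left(-129\right) = \left(-1\right) 8385 = -8385$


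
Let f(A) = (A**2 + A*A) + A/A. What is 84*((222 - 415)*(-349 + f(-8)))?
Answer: 3566640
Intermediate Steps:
f(A) = 1 + 2*A**2 (f(A) = (A**2 + A**2) + 1 = 2*A**2 + 1 = 1 + 2*A**2)
84*((222 - 415)*(-349 + f(-8))) = 84*((222 - 415)*(-349 + (1 + 2*(-8)**2))) = 84*(-193*(-349 + (1 + 2*64))) = 84*(-193*(-349 + (1 + 128))) = 84*(-193*(-349 + 129)) = 84*(-193*(-220)) = 84*42460 = 3566640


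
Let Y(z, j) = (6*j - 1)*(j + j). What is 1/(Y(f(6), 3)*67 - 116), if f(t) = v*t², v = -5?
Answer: 1/6718 ≈ 0.00014885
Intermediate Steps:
f(t) = -5*t²
Y(z, j) = 2*j*(-1 + 6*j) (Y(z, j) = (-1 + 6*j)*(2*j) = 2*j*(-1 + 6*j))
1/(Y(f(6), 3)*67 - 116) = 1/((2*3*(-1 + 6*3))*67 - 116) = 1/((2*3*(-1 + 18))*67 - 116) = 1/((2*3*17)*67 - 116) = 1/(102*67 - 116) = 1/(6834 - 116) = 1/6718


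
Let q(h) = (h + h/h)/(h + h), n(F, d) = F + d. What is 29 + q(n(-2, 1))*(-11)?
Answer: 29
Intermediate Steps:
q(h) = (1 + h)/(2*h) (q(h) = (h + 1)/((2*h)) = (1 + h)*(1/(2*h)) = (1 + h)/(2*h))
29 + q(n(-2, 1))*(-11) = 29 + ((1 + (-2 + 1))/(2*(-2 + 1)))*(-11) = 29 + ((½)*(1 - 1)/(-1))*(-11) = 29 + ((½)*(-1)*0)*(-11) = 29 + 0*(-11) = 29 + 0 = 29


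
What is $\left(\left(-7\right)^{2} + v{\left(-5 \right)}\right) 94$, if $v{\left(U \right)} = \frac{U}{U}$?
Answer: $4700$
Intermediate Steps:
$v{\left(U \right)} = 1$
$\left(\left(-7\right)^{2} + v{\left(-5 \right)}\right) 94 = \left(\left(-7\right)^{2} + 1\right) 94 = \left(49 + 1\right) 94 = 50 \cdot 94 = 4700$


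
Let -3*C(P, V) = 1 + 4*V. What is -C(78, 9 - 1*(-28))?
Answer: 149/3 ≈ 49.667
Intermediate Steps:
C(P, V) = -⅓ - 4*V/3 (C(P, V) = -(1 + 4*V)/3 = -⅓ - 4*V/3)
-C(78, 9 - 1*(-28)) = -(-⅓ - 4*(9 - 1*(-28))/3) = -(-⅓ - 4*(9 + 28)/3) = -(-⅓ - 4/3*37) = -(-⅓ - 148/3) = -1*(-149/3) = 149/3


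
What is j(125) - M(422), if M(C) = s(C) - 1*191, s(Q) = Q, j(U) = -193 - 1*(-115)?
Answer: -309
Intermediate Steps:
j(U) = -78 (j(U) = -193 + 115 = -78)
M(C) = -191 + C (M(C) = C - 1*191 = C - 191 = -191 + C)
j(125) - M(422) = -78 - (-191 + 422) = -78 - 1*231 = -78 - 231 = -309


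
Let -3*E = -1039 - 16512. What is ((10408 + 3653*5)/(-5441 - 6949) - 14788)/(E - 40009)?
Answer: 10779529/24895640 ≈ 0.43299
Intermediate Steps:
E = 17551/3 (E = -(-1039 - 16512)/3 = -⅓*(-17551) = 17551/3 ≈ 5850.3)
((10408 + 3653*5)/(-5441 - 6949) - 14788)/(E - 40009) = ((10408 + 3653*5)/(-5441 - 6949) - 14788)/(17551/3 - 40009) = ((10408 + 18265)/(-12390) - 14788)/(-102476/3) = (28673*(-1/12390) - 14788)*(-3/102476) = (-28673/12390 - 14788)*(-3/102476) = -183251993/12390*(-3/102476) = 10779529/24895640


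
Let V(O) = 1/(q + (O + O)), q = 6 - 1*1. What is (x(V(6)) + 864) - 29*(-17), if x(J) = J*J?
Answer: 392174/289 ≈ 1357.0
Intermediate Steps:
q = 5 (q = 6 - 1 = 5)
V(O) = 1/(5 + 2*O) (V(O) = 1/(5 + (O + O)) = 1/(5 + 2*O))
x(J) = J**2
(x(V(6)) + 864) - 29*(-17) = ((1/(5 + 2*6))**2 + 864) - 29*(-17) = ((1/(5 + 12))**2 + 864) + 493 = ((1/17)**2 + 864) + 493 = (1/289 + 864) + 493 = 249697/289 + 493 = 392174/289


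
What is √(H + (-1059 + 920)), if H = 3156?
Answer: √3017 ≈ 54.927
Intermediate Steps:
√(H + (-1059 + 920)) = √(3156 + (-1059 + 920)) = √(3156 - 139) = √3017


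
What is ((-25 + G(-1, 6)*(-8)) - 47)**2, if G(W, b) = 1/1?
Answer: 6400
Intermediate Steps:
G(W, b) = 1
((-25 + G(-1, 6)*(-8)) - 47)**2 = ((-25 + 1*(-8)) - 47)**2 = ((-25 - 8) - 47)**2 = (-33 - 47)**2 = (-80)**2 = 6400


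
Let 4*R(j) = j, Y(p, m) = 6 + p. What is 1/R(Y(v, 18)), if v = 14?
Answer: 1/5 ≈ 0.20000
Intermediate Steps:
R(j) = j/4
1/R(Y(v, 18)) = 1/((6 + 14)/4) = 1/((1/4)*20) = 1/5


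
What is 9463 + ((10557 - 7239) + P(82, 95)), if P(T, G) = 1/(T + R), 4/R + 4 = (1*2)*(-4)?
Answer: 3131348/245 ≈ 12781.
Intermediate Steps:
R = -⅓ (R = 4/(-4 + (1*2)*(-4)) = 4/(-4 + 2*(-4)) = 4/(-4 - 8) = 4/(-12) = 4*(-1/12) = -⅓ ≈ -0.33333)
P(T, G) = 1/(-⅓ + T) (P(T, G) = 1/(T - ⅓) = 1/(-⅓ + T))
9463 + ((10557 - 7239) + P(82, 95)) = 9463 + ((10557 - 7239) + 3/(-1 + 3*82)) = 9463 + (3318 + 3/(-1 + 246)) = 9463 + (3318 + 3/245) = 9463 + 812913/245 = 3131348/245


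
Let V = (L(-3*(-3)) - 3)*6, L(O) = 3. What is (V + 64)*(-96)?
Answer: -6144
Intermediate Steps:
V = 0 (V = (3 - 3)*6 = 0*6 = 0)
(V + 64)*(-96) = (0 + 64)*(-96) = 64*(-96) = -6144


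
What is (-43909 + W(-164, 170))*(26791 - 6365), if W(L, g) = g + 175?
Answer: -889838264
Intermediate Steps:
W(L, g) = 175 + g
(-43909 + W(-164, 170))*(26791 - 6365) = (-43909 + (175 + 170))*(26791 - 6365) = (-43909 + 345)*20426 = -43564*20426 = -889838264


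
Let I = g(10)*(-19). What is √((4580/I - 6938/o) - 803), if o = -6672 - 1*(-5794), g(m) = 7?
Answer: 6*I*√78553227543/58387 ≈ 28.802*I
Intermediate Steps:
I = -133 (I = 7*(-19) = -133)
o = -878 (o = -6672 + 5794 = -878)
√((4580/I - 6938/o) - 803) = √((4580/(-133) - 6938/(-878)) - 803) = √((4580*(-1/133) - 6938*(-1/878)) - 803) = √((-4580/133 + 3469/439) - 803) = √(-1549243/58387 - 803) = √(-48434004/58387) = 6*I*√78553227543/58387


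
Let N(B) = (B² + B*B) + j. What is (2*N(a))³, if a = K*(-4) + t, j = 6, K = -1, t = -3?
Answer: 4096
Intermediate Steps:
a = 1 (a = -1*(-4) - 3 = 4 - 3 = 1)
N(B) = 6 + 2*B² (N(B) = (B² + B*B) + 6 = (B² + B²) + 6 = 2*B² + 6 = 6 + 2*B²)
(2*N(a))³ = (2*(6 + 2*1²))³ = (2*(6 + 2*1))³ = (2*(6 + 2))³ = (2*8)³ = 16³ = 4096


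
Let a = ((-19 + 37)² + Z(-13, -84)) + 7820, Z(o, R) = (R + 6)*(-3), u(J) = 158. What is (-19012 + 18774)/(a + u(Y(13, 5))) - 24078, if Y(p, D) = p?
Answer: -102765023/4268 ≈ -24078.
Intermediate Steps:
Z(o, R) = -18 - 3*R (Z(o, R) = (6 + R)*(-3) = -18 - 3*R)
a = 8378 (a = ((-19 + 37)² + (-18 - 3*(-84))) + 7820 = (18² + (-18 + 252)) + 7820 = (324 + 234) + 7820 = 558 + 7820 = 8378)
(-19012 + 18774)/(a + u(Y(13, 5))) - 24078 = (-19012 + 18774)/(8378 + 158) - 24078 = -238/8536 - 24078 = -238*1/8536 - 24078 = -119/4268 - 24078 = -102765023/4268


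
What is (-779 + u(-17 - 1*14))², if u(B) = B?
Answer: 656100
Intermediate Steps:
(-779 + u(-17 - 1*14))² = (-779 + (-17 - 1*14))² = (-779 + (-17 - 14))² = (-779 - 31)² = (-810)² = 656100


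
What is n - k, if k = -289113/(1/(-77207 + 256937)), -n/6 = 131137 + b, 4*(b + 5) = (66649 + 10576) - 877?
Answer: 51961378176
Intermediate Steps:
b = 19082 (b = -5 + ((66649 + 10576) - 877)/4 = -5 + (77225 - 877)/4 = -5 + (¼)*76348 = -5 + 19087 = 19082)
n = -901314 (n = -6*(131137 + 19082) = -6*150219 = -901314)
k = -51962279490 (k = -289113/(1/179730) = -289113/1/179730 = -289113*179730 = -51962279490)
n - k = -901314 - 1*(-51962279490) = -901314 + 51962279490 = 51961378176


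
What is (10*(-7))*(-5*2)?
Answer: 700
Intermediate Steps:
(10*(-7))*(-5*2) = -70*(-10) = 700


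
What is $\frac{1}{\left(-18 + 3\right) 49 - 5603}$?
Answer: $- \frac{1}{6338} \approx -0.00015778$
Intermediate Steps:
$\frac{1}{\left(-18 + 3\right) 49 - 5603} = \frac{1}{\left(-15\right) 49 - 5603} = \frac{1}{-735 - 5603} = \frac{1}{-6338} = - \frac{1}{6338}$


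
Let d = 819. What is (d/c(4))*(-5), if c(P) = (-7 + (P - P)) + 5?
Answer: 4095/2 ≈ 2047.5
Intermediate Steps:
c(P) = -2 (c(P) = (-7 + 0) + 5 = -7 + 5 = -2)
(d/c(4))*(-5) = (819/(-2))*(-5) = (819*(-½))*(-5) = -819/2*(-5) = 4095/2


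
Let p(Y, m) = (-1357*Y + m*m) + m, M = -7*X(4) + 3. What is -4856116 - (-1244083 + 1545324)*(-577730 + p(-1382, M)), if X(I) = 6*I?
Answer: -399060013780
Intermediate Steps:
M = -165 (M = -42*4 + 3 = -7*24 + 3 = -168 + 3 = -165)
p(Y, m) = m + m² - 1357*Y (p(Y, m) = (-1357*Y + m²) + m = (m² - 1357*Y) + m = m + m² - 1357*Y)
-4856116 - (-1244083 + 1545324)*(-577730 + p(-1382, M)) = -4856116 - (-1244083 + 1545324)*(-577730 + (-165 + (-165)² - 1357*(-1382))) = -4856116 - 301241*(-577730 + (-165 + 27225 + 1875374)) = -4856116 - 301241*(-577730 + 1902434) = -4856116 - 301241*1324704 = -4856116 - 1*399055157664 = -4856116 - 399055157664 = -399060013780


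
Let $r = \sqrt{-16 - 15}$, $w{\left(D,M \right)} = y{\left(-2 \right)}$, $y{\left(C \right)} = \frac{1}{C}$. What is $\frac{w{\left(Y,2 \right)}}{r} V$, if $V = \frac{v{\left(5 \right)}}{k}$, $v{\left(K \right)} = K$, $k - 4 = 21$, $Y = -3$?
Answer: $\frac{i \sqrt{31}}{310} \approx 0.017961 i$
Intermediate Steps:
$k = 25$ ($k = 4 + 21 = 25$)
$w{\left(D,M \right)} = - \frac{1}{2}$ ($w{\left(D,M \right)} = \frac{1}{-2} = - \frac{1}{2}$)
$r = i \sqrt{31}$ ($r = \sqrt{-31} = i \sqrt{31} \approx 5.5678 i$)
$V = \frac{1}{5}$ ($V = \frac{5}{25} = 5 \cdot \frac{1}{25} = \frac{1}{5} \approx 0.2$)
$\frac{w{\left(Y,2 \right)}}{r} V = \frac{1}{i \sqrt{31}} \left(- \frac{1}{2}\right) \frac{1}{5} = - \frac{i \sqrt{31}}{31} \left(- \frac{1}{2}\right) \frac{1}{5} = \frac{i \sqrt{31}}{62} \cdot \frac{1}{5} = \frac{i \sqrt{31}}{310}$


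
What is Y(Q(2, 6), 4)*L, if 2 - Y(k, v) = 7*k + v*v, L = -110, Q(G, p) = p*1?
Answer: 6160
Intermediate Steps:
Q(G, p) = p
Y(k, v) = 2 - v² - 7*k (Y(k, v) = 2 - (7*k + v*v) = 2 - (7*k + v²) = 2 - (v² + 7*k) = 2 + (-v² - 7*k) = 2 - v² - 7*k)
Y(Q(2, 6), 4)*L = (2 - 1*4² - 7*6)*(-110) = (2 - 1*16 - 42)*(-110) = (2 - 16 - 42)*(-110) = -56*(-110) = 6160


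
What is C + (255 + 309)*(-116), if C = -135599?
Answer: -201023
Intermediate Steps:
C + (255 + 309)*(-116) = -135599 + (255 + 309)*(-116) = -135599 + 564*(-116) = -135599 - 65424 = -201023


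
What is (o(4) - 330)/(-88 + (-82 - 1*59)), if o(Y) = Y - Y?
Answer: 330/229 ≈ 1.4410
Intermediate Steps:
o(Y) = 0
(o(4) - 330)/(-88 + (-82 - 1*59)) = (0 - 330)/(-88 + (-82 - 1*59)) = -330/(-88 + (-82 - 59)) = -330/(-88 - 141) = -330/(-229) = -330*(-1/229) = 330/229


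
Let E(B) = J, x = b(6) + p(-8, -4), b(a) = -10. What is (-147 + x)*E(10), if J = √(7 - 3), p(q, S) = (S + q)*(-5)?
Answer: -194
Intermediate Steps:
p(q, S) = -5*S - 5*q
x = 50 (x = -10 + (-5*(-4) - 5*(-8)) = -10 + (20 + 40) = -10 + 60 = 50)
J = 2 (J = √4 = 2)
E(B) = 2
(-147 + x)*E(10) = (-147 + 50)*2 = -97*2 = -194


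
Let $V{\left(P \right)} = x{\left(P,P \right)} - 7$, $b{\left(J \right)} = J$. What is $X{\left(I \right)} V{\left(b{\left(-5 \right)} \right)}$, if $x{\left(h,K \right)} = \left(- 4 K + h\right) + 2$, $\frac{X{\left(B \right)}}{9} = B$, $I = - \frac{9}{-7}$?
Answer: $\frac{810}{7} \approx 115.71$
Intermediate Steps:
$I = \frac{9}{7}$ ($I = \left(-9\right) \left(- \frac{1}{7}\right) = \frac{9}{7} \approx 1.2857$)
$X{\left(B \right)} = 9 B$
$x{\left(h,K \right)} = 2 + h - 4 K$ ($x{\left(h,K \right)} = \left(h - 4 K\right) + 2 = 2 + h - 4 K$)
$V{\left(P \right)} = -5 - 3 P$ ($V{\left(P \right)} = \left(2 + P - 4 P\right) - 7 = \left(2 - 3 P\right) - 7 = -5 - 3 P$)
$X{\left(I \right)} V{\left(b{\left(-5 \right)} \right)} = 9 \cdot \frac{9}{7} \left(-5 - -15\right) = \frac{81 \left(-5 + 15\right)}{7} = \frac{81}{7} \cdot 10 = \frac{810}{7}$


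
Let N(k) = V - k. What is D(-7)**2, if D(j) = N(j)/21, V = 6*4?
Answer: 961/441 ≈ 2.1791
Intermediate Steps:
V = 24
N(k) = 24 - k
D(j) = 8/7 - j/21 (D(j) = (24 - j)/21 = (24 - j)*(1/21) = 8/7 - j/21)
D(-7)**2 = (8/7 - 1/21*(-7))**2 = (8/7 + 1/3)**2 = (31/21)**2 = 961/441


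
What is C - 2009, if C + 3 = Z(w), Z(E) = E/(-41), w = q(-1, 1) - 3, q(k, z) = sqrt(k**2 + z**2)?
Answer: -82489/41 - sqrt(2)/41 ≈ -2012.0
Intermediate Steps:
w = -3 + sqrt(2) (w = sqrt((-1)**2 + 1**2) - 3 = sqrt(1 + 1) - 3 = sqrt(2) - 3 = -3 + sqrt(2) ≈ -1.5858)
Z(E) = -E/41 (Z(E) = E*(-1/41) = -E/41)
C = -120/41 - sqrt(2)/41 (C = -3 - (-3 + sqrt(2))/41 = -3 + (3/41 - sqrt(2)/41) = -120/41 - sqrt(2)/41 ≈ -2.9613)
C - 2009 = (-120/41 - sqrt(2)/41) - 2009 = -82489/41 - sqrt(2)/41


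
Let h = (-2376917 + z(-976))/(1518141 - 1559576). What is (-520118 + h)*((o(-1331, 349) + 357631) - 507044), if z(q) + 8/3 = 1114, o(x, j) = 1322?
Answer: 9573511603596143/124305 ≈ 7.7016e+10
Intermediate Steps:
z(q) = 3334/3 (z(q) = -8/3 + 1114 = 3334/3)
h = 7127417/124305 (h = (-2376917 + 3334/3)/(1518141 - 1559576) = -7127417/3/(-41435) = -7127417/3*(-1/41435) = 7127417/124305 ≈ 57.338)
(-520118 + h)*((o(-1331, 349) + 357631) - 507044) = (-520118 + 7127417/124305)*((1322 + 357631) - 507044) = -64646140573*(358953 - 507044)/124305 = -64646140573/124305*(-148091) = 9573511603596143/124305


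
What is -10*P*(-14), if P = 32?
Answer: 4480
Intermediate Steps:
-10*P*(-14) = -10*32*(-14) = -320*(-14) = 4480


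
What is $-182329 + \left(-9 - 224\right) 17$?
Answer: $-186290$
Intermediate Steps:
$-182329 + \left(-9 - 224\right) 17 = -182329 - 3961 = -186290$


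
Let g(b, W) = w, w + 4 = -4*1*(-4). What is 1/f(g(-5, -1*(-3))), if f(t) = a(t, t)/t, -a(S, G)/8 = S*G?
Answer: -1/96 ≈ -0.010417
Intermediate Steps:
w = 12 (w = -4 - 4*1*(-4) = -4 - 4*(-4) = -4 + 16 = 12)
g(b, W) = 12
a(S, G) = -8*G*S (a(S, G) = -8*S*G = -8*G*S)
f(t) = -8*t (f(t) = (-8*t*t)/t = (-8*t²)/t = -8*t)
1/f(g(-5, -1*(-3))) = 1/(-8*12) = 1/(-96) = -1/96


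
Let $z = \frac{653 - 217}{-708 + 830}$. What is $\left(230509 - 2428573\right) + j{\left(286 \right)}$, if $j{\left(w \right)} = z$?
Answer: $- \frac{134081686}{61} \approx -2.1981 \cdot 10^{6}$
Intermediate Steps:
$z = \frac{218}{61}$ ($z = \frac{436}{122} = 436 \cdot \frac{1}{122} = \frac{218}{61} \approx 3.5738$)
$j{\left(w \right)} = \frac{218}{61}$
$\left(230509 - 2428573\right) + j{\left(286 \right)} = \left(230509 - 2428573\right) + \frac{218}{61} = -2198064 + \frac{218}{61} = - \frac{134081686}{61}$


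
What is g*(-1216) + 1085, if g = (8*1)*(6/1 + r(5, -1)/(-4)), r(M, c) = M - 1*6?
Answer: -59715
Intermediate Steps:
r(M, c) = -6 + M (r(M, c) = M - 6 = -6 + M)
g = 50 (g = (8*1)*(6/1 + (-6 + 5)/(-4)) = 8*(6*1 - 1*(-¼)) = 8*(6 + ¼) = 8*(25/4) = 50)
g*(-1216) + 1085 = 50*(-1216) + 1085 = -60800 + 1085 = -59715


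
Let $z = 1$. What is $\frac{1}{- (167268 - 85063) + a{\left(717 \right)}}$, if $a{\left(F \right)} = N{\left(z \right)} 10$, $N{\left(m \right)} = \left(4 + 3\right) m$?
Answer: $- \frac{1}{82135} \approx -1.2175 \cdot 10^{-5}$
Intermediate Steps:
$N{\left(m \right)} = 7 m$
$a{\left(F \right)} = 70$ ($a{\left(F \right)} = 7 \cdot 1 \cdot 10 = 7 \cdot 10 = 70$)
$\frac{1}{- (167268 - 85063) + a{\left(717 \right)}} = \frac{1}{- (167268 - 85063) + 70} = \frac{1}{\left(-1\right) 82205 + 70} = \frac{1}{-82205 + 70} = \frac{1}{-82135} = - \frac{1}{82135}$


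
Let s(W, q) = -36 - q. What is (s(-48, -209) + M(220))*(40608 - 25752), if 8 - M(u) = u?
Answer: -579384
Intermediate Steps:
M(u) = 8 - u
(s(-48, -209) + M(220))*(40608 - 25752) = ((-36 - 1*(-209)) + (8 - 1*220))*(40608 - 25752) = ((-36 + 209) + (8 - 220))*14856 = (173 - 212)*14856 = -39*14856 = -579384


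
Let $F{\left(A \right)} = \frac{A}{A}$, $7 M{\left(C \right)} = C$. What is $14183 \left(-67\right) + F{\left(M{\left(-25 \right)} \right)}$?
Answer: $-950260$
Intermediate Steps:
$M{\left(C \right)} = \frac{C}{7}$
$F{\left(A \right)} = 1$
$14183 \left(-67\right) + F{\left(M{\left(-25 \right)} \right)} = 14183 \left(-67\right) + 1 = -950261 + 1 = -950260$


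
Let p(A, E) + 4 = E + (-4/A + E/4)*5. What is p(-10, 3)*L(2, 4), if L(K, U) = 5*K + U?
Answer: 133/2 ≈ 66.500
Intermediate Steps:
L(K, U) = U + 5*K
p(A, E) = -4 - 20/A + 9*E/4 (p(A, E) = -4 + (E + (-4/A + E/4)*5) = -4 + (E + (-20/A + 5*E/4)) = -4 + (-20/A + 9*E/4) = -4 - 20/A + 9*E/4)
p(-10, 3)*L(2, 4) = (-4 - 20/(-10) + (9/4)*3)*(4 + 5*2) = (-4 - 20*(-1/10) + 27/4)*(4 + 10) = (-4 + 2 + 27/4)*14 = (19/4)*14 = 133/2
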